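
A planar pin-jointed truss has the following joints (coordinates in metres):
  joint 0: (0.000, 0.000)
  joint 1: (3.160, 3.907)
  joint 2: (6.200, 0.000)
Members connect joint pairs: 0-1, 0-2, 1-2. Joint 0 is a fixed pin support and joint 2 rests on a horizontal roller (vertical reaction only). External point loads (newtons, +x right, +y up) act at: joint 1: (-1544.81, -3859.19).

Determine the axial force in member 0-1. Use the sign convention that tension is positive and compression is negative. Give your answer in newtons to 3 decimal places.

-3685.737

N=3 nodes, M=3 members, R=3 reactions → 2N=6, M+R=6
member 0 (0-1): L=5.0250, (cx,cy)=(0.6289,0.7775)
member 1 (0-2): L=6.2000, (cx,cy)=(1.0000,0.0000)
member 2 (1-2): L=4.9504, (cx,cy)=(0.6141,-0.7892)
solve A·x = −loads:
  F[0-1] = -3685.7367 N (compression)
  F[0-2] = +773.0039 N (tension)
  F[1-2] = -1258.7703 N (compression)
  Rx@0 = +1544.8100 N
  Ry@0 = +2865.7275 N
  Ry@2 = +993.4625 N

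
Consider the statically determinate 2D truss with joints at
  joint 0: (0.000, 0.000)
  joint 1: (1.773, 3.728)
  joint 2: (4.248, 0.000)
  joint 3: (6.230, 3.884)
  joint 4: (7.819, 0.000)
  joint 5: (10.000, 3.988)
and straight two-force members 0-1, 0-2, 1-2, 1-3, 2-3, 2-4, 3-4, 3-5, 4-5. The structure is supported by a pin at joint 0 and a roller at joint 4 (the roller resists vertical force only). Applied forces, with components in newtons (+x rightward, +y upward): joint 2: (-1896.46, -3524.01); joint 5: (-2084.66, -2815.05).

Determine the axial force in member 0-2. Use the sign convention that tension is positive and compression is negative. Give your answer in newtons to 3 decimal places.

N=6 nodes, M=9 members, R=3 reactions → 2N=12, M+R=12
member 0 (0-1): L=4.1281, (cx,cy)=(0.4295,0.9031)
member 1 (0-2): L=4.2480, (cx,cy)=(1.0000,0.0000)
member 2 (1-2): L=4.4748, (cx,cy)=(0.5531,-0.8331)
member 3 (1-3): L=4.4597, (cx,cy)=(0.9994,0.0350)
member 4 (2-3): L=4.3605, (cx,cy)=(0.4545,0.8907)
member 5 (2-4): L=3.5710, (cx,cy)=(1.0000,0.0000)
member 6 (3-4): L=4.1965, (cx,cy)=(0.3787,-0.9255)
member 7 (3-5): L=3.7714, (cx,cy)=(0.9996,0.0276)
member 8 (4-5): L=4.5454, (cx,cy)=(0.4798,0.8774)
solve A·x = −loads:
  F[0-1] = -2090.0733 N (compression)
  F[0-2] = -3083.4511 N (compression)
  F[1-2] = +2177.2694 N (tension)
  F[1-3] = -2103.2047 N (compression)
  F[2-3] = +1919.8853 N (tension)
  F[2-4] = -855.4017 N (compression)
  F[3-4] = -1784.6829 N (compression)
  F[3-5] = -553.6962 N (compression)
  F[4-5] = -3191.1238 N (compression)
  Rx@0 = +3981.1200 N
  Ry@0 = +1887.4843 N
  Ry@4 = +4451.5757 N

-3083.451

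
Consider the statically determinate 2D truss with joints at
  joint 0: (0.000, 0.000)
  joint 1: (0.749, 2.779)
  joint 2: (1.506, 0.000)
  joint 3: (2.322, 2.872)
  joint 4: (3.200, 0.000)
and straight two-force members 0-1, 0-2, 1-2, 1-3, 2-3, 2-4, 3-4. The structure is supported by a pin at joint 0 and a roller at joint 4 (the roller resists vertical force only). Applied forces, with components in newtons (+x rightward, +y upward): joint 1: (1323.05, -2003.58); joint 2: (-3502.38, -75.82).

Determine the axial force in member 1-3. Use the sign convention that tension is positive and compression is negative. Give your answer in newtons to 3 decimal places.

N=5 nodes, M=7 members, R=3 reactions → 2N=10, M+R=10
member 0 (0-1): L=2.8782, (cx,cy)=(0.2602,0.9655)
member 1 (0-2): L=1.5060, (cx,cy)=(1.0000,0.0000)
member 2 (1-2): L=2.8803, (cx,cy)=(0.2628,-0.9648)
member 3 (1-3): L=1.5757, (cx,cy)=(0.9983,0.0590)
member 4 (2-3): L=2.9857, (cx,cy)=(0.2733,0.9619)
member 5 (2-4): L=1.6940, (cx,cy)=(1.0000,0.0000)
member 6 (3-4): L=3.0032, (cx,cy)=(0.2924,-0.9563)
solve A·x = −loads:
  F[0-1] = -440.9612 N (compression)
  F[0-2] = -2064.5764 N (compression)
  F[1-2] = -1696.0915 N (compression)
  F[1-3] = -993.7630 N (compression)
  F[2-3] = +1780.0549 N (tension)
  F[2-4] = +505.5323 N (tension)
  F[3-4] = -1729.1795 N (compression)
  Rx@0 = +2179.3300 N
  Ry@0 = +425.7680 N
  Ry@4 = +1653.6320 N

-993.763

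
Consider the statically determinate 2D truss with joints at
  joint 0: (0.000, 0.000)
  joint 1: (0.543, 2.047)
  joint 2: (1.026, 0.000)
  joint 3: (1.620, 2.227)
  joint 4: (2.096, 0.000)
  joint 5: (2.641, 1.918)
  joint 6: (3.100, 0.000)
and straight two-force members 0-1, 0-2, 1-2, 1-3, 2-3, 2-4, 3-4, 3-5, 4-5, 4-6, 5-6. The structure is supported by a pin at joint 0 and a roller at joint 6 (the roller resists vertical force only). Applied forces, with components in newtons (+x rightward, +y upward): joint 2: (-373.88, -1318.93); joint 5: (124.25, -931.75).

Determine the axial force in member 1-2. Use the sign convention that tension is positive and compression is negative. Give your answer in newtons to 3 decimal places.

N=7 nodes, M=11 members, R=3 reactions → 2N=14, M+R=14
member 0 (0-1): L=2.1178, (cx,cy)=(0.2564,0.9666)
member 1 (0-2): L=1.0260, (cx,cy)=(1.0000,0.0000)
member 2 (1-2): L=2.1032, (cx,cy)=(0.2296,-0.9733)
member 3 (1-3): L=1.0919, (cx,cy)=(0.9863,0.1648)
member 4 (2-3): L=2.3049, (cx,cy)=(0.2577,0.9662)
member 5 (2-4): L=1.0700, (cx,cy)=(1.0000,0.0000)
member 6 (3-4): L=2.2773, (cx,cy)=(0.2090,-0.9779)
member 7 (3-5): L=1.0667, (cx,cy)=(0.9571,-0.2897)
member 8 (4-5): L=1.9939, (cx,cy)=(0.2733,0.9619)
member 9 (4-6): L=1.0040, (cx,cy)=(1.0000,0.0000)
member 10 (5-6): L=1.9722, (cx,cy)=(0.2327,-0.9725)
solve A·x = −loads:
  F[0-1] = -976.1218 N (compression)
  F[0-2] = +0.6464 N (tension)
  F[1-2] = +891.2745 N (tension)
  F[1-3] = -461.2668 N (compression)
  F[2-3] = +467.2599 N (tension)
  F[2-4] = +458.7858 N (tension)
  F[3-4] = -299.7786 N (compression)
  F[3-5] = -284.0546 N (compression)
  F[4-5] = +304.7622 N (tension)
  F[4-6] = +312.8257 N (tension)
  F[5-6] = -1344.0992 N (compression)
  Rx@0 = +249.6300 N
  Ry@0 = +943.4912 N
  Ry@6 = +1307.1888 N

891.274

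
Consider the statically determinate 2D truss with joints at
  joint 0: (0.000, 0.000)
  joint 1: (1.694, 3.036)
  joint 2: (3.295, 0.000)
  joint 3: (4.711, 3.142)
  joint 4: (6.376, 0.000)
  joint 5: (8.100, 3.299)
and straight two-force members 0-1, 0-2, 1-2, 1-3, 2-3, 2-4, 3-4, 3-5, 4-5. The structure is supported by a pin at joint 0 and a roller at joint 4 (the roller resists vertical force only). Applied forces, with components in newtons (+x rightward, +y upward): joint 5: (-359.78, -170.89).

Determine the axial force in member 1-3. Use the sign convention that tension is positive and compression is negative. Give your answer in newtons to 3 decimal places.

N=6 nodes, M=9 members, R=3 reactions → 2N=12, M+R=12
member 0 (0-1): L=3.4766, (cx,cy)=(0.4873,0.8733)
member 1 (0-2): L=3.2950, (cx,cy)=(1.0000,0.0000)
member 2 (1-2): L=3.4323, (cx,cy)=(0.4665,-0.8845)
member 3 (1-3): L=3.0189, (cx,cy)=(0.9994,0.0351)
member 4 (2-3): L=3.4463, (cx,cy)=(0.4109,0.9117)
member 5 (2-4): L=3.0810, (cx,cy)=(1.0000,0.0000)
member 6 (3-4): L=3.5559, (cx,cy)=(0.4682,-0.8836)
member 7 (3-5): L=3.3926, (cx,cy)=(0.9989,0.0463)
member 8 (4-5): L=3.7223, (cx,cy)=(0.4632,0.8863)
solve A·x = −loads:
  F[0-1] = -160.2577 N (compression)
  F[0-2] = -281.6938 N (compression)
  F[1-2] = +152.2900 N (tension)
  F[1-3] = -149.2146 N (compression)
  F[2-3] = -147.7551 N (compression)
  F[2-4] = -149.9491 N (compression)
  F[3-4] = +143.8492 N (tension)
  F[3-5] = -277.4836 N (compression)
  F[4-5] = -178.3289 N (compression)
  Rx@0 = +359.7800 N
  Ry@0 = +139.9467 N
  Ry@4 = +30.9433 N

-149.215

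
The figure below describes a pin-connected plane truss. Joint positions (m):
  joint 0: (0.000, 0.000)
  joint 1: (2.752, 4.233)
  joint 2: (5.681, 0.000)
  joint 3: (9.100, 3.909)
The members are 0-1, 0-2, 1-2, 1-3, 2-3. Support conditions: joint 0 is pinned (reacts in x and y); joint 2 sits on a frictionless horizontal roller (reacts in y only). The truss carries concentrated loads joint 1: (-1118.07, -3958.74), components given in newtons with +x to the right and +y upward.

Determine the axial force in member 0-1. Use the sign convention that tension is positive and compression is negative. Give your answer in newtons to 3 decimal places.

N=4 nodes, M=5 members, R=3 reactions → 2N=8, M+R=8
member 0 (0-1): L=5.0489, (cx,cy)=(0.5451,0.8384)
member 1 (0-2): L=5.6810, (cx,cy)=(1.0000,0.0000)
member 2 (1-2): L=5.1476, (cx,cy)=(0.5690,-0.8223)
member 3 (1-3): L=6.3563, (cx,cy)=(0.9987,-0.0510)
member 4 (2-3): L=5.1932, (cx,cy)=(0.6584,0.7527)
solve A·x = −loads:
  F[0-1] = -3428.1398 N (compression)
  F[0-2] = +750.4888 N (tension)
  F[1-2] = -1318.9426 N (compression)
  F[1-3] = +0.0000 N (tension)
  F[2-3] = -0.0000 N (compression)
  Rx@0 = +1118.0700 N
  Ry@0 = +2874.1313 N
  Ry@2 = +1084.6087 N

-3428.140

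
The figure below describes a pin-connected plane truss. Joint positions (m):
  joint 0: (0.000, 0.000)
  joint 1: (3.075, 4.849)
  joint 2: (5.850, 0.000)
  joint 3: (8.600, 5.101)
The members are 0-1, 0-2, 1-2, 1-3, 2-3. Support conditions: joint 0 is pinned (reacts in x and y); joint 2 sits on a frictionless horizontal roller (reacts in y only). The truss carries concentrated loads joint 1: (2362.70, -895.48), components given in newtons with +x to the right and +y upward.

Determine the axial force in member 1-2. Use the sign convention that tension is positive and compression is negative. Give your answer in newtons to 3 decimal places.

-2798.768

N=4 nodes, M=5 members, R=3 reactions → 2N=8, M+R=8
member 0 (0-1): L=5.7418, (cx,cy)=(0.5355,0.8445)
member 1 (0-2): L=5.8500, (cx,cy)=(1.0000,0.0000)
member 2 (1-2): L=5.5869, (cx,cy)=(0.4967,-0.8679)
member 3 (1-3): L=5.5307, (cx,cy)=(0.9990,0.0456)
member 4 (2-3): L=5.7951, (cx,cy)=(0.4745,0.8802)
solve A·x = −loads:
  F[0-1] = +1816.0151 N (tension)
  F[0-2] = +1390.1421 N (tension)
  F[1-2] = -2798.7682 N (compression)
  F[1-3] = -0.0000 N (compression)
  F[2-3] = +0.0000 N (tension)
  Rx@0 = -2362.7000 N
  Ry@0 = -1533.6368 N
  Ry@2 = +2429.1168 N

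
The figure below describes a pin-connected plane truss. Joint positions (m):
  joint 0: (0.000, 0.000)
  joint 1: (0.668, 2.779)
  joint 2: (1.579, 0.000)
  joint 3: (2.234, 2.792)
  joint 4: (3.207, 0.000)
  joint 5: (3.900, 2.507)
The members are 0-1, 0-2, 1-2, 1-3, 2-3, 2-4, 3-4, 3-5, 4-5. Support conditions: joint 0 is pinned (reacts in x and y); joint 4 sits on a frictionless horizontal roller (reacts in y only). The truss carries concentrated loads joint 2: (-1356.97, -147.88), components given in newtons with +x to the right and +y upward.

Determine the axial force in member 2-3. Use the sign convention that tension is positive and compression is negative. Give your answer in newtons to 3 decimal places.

N=6 nodes, M=9 members, R=3 reactions → 2N=12, M+R=12
member 0 (0-1): L=2.8582, (cx,cy)=(0.2337,0.9723)
member 1 (0-2): L=1.5790, (cx,cy)=(1.0000,0.0000)
member 2 (1-2): L=2.9245, (cx,cy)=(0.3115,-0.9502)
member 3 (1-3): L=1.5661, (cx,cy)=(1.0000,0.0083)
member 4 (2-3): L=2.8678, (cx,cy)=(0.2284,0.9736)
member 5 (2-4): L=1.6280, (cx,cy)=(1.0000,0.0000)
member 6 (3-4): L=2.9567, (cx,cy)=(0.3291,-0.9443)
member 7 (3-5): L=1.6902, (cx,cy)=(0.9857,-0.1686)
member 8 (4-5): L=2.6010, (cx,cy)=(0.2664,0.9639)
solve A·x = −loads:
  F[0-1] = -77.2080 N (compression)
  F[0-2] = -1338.9252 N (compression)
  F[1-2] = +78.6288 N (tension)
  F[1-3] = -42.5396 N (compression)
  F[2-3] = +75.1498 N (tension)
  F[2-4] = +25.3741 N (tension)
  F[3-4] = -77.1050 N (compression)
  F[3-5] = -0.0000 N (tension)
  F[4-5] = +0.0000 N (tension)
  Rx@0 = +1356.9700 N
  Ry@0 = +75.0697 N
  Ry@4 = +72.8103 N

75.150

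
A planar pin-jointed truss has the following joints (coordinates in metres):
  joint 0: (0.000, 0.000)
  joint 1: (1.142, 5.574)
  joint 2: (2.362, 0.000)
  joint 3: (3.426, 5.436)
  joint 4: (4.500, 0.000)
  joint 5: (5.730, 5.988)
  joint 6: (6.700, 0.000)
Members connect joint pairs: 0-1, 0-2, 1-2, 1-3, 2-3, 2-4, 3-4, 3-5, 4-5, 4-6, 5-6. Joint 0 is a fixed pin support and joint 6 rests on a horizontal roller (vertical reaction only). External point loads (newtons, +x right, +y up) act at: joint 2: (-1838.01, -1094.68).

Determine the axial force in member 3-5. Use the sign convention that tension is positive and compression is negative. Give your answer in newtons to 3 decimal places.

-153.345

N=7 nodes, M=11 members, R=3 reactions → 2N=14, M+R=14
member 0 (0-1): L=5.6898, (cx,cy)=(0.2007,0.9797)
member 1 (0-2): L=2.3620, (cx,cy)=(1.0000,0.0000)
member 2 (1-2): L=5.7060, (cx,cy)=(0.2138,-0.9769)
member 3 (1-3): L=2.2882, (cx,cy)=(0.9982,-0.0603)
member 4 (2-3): L=5.5392, (cx,cy)=(0.1921,0.9814)
member 5 (2-4): L=2.1380, (cx,cy)=(1.0000,0.0000)
member 6 (3-4): L=5.5411, (cx,cy)=(0.1938,-0.9810)
member 7 (3-5): L=2.3692, (cx,cy)=(0.9725,0.2330)
member 8 (4-5): L=6.1130, (cx,cy)=(0.2012,0.9795)
member 9 (4-6): L=2.2000, (cx,cy)=(1.0000,0.0000)
member 10 (5-6): L=6.0661, (cx,cy)=(0.1599,-0.9871)
solve A·x = −loads:
  F[0-1] = -723.4870 N (compression)
  F[0-2] = -1692.7985 N (compression)
  F[1-2] = +744.3680 N (tension)
  F[1-3] = -304.9213 N (compression)
  F[2-3] = +374.4996 N (tension)
  F[2-4] = +232.4296 N (tension)
  F[3-4] = -429.7939 N (compression)
  F[3-5] = -153.3450 N (compression)
  F[4-5] = +430.4468 N (tension)
  F[4-6] = +62.5147 N (tension)
  F[5-6] = -390.9462 N (compression)
  Rx@0 = +1838.0100 N
  Ry@0 = +708.7645 N
  Ry@6 = +385.9155 N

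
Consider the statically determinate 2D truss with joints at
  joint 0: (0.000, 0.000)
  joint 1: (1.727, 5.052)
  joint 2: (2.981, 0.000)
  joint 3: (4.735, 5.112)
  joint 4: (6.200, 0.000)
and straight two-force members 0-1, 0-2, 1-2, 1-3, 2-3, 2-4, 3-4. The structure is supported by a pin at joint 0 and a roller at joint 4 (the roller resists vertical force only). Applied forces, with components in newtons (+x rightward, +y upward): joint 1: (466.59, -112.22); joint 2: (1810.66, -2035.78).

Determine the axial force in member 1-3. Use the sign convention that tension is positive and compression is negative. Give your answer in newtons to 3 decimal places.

-881.654

N=5 nodes, M=7 members, R=3 reactions → 2N=10, M+R=10
member 0 (0-1): L=5.3390, (cx,cy)=(0.3235,0.9462)
member 1 (0-2): L=2.9810, (cx,cy)=(1.0000,0.0000)
member 2 (1-2): L=5.2053, (cx,cy)=(0.2409,-0.9705)
member 3 (1-3): L=3.0086, (cx,cy)=(0.9998,0.0199)
member 4 (2-3): L=5.4045, (cx,cy)=(0.3245,0.9459)
member 5 (2-4): L=3.2190, (cx,cy)=(1.0000,0.0000)
member 6 (3-4): L=5.3178, (cx,cy)=(0.2755,-0.9613)
solve A·x = −loads:
  F[0-1] = -800.7799 N (compression)
  F[0-2] = +2536.2759 N (tension)
  F[1-2] = +646.9818 N (tension)
  F[1-3] = -881.6543 N (compression)
  F[2-3] = +1488.4193 N (tension)
  F[2-4] = +398.4245 N (tension)
  F[3-4] = -1446.2344 N (compression)
  Rx@0 = -2277.2500 N
  Ry@0 = +757.7295 N
  Ry@4 = +1390.2705 N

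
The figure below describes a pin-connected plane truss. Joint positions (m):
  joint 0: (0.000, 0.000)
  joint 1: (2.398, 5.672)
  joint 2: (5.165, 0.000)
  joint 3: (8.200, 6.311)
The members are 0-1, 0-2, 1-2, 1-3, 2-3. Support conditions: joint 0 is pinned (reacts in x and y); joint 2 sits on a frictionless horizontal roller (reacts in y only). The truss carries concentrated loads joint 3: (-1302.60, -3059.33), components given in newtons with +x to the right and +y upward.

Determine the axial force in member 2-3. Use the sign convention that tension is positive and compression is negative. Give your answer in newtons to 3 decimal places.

N=4 nodes, M=5 members, R=3 reactions → 2N=8, M+R=8
member 0 (0-1): L=6.1581, (cx,cy)=(0.3894,0.9211)
member 1 (0-2): L=5.1650, (cx,cy)=(1.0000,0.0000)
member 2 (1-2): L=6.3109, (cx,cy)=(0.4384,-0.8988)
member 3 (1-3): L=5.8371, (cx,cy)=(0.9940,0.1095)
member 4 (2-3): L=7.0029, (cx,cy)=(0.4334,0.9012)
solve A·x = −loads:
  F[0-1] = +223.7313 N (tension)
  F[0-2] = -1389.7225 N (compression)
  F[1-2] = -207.4621 N (compression)
  F[1-3] = +179.1601 N (tension)
  F[2-3] = -3416.4768 N (compression)
  Rx@0 = +1302.6000 N
  Ry@0 = -206.0712 N
  Ry@2 = +3265.4012 N

-3416.477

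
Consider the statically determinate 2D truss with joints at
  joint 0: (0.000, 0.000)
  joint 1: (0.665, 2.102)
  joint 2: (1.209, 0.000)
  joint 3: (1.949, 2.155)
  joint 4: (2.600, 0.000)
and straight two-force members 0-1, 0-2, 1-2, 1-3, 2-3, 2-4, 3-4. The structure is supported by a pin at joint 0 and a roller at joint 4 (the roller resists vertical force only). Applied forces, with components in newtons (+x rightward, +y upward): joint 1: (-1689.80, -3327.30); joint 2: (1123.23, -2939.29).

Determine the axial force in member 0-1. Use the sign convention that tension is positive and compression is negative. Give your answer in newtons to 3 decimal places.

N=5 nodes, M=7 members, R=3 reactions → 2N=10, M+R=10
member 0 (0-1): L=2.2047, (cx,cy)=(0.3016,0.9534)
member 1 (0-2): L=1.2090, (cx,cy)=(1.0000,0.0000)
member 2 (1-2): L=2.1713, (cx,cy)=(0.2505,-0.9681)
member 3 (1-3): L=1.2851, (cx,cy)=(0.9991,0.0412)
member 4 (2-3): L=2.2785, (cx,cy)=(0.3248,0.9458)
member 5 (2-4): L=1.3910, (cx,cy)=(1.0000,0.0000)
member 6 (3-4): L=2.2512, (cx,cy)=(0.2892,-0.9573)
solve A·x = −loads:
  F[0-1] = -5679.4591 N (compression)
  F[0-2] = +1146.5287 N (tension)
  F[1-2] = +2132.6418 N (tension)
  F[1-3] = -558.0996 N (compression)
  F[2-3] = +924.8014 N (tension)
  F[2-4] = +257.2741 N (tension)
  F[3-4] = -889.6640 N (compression)
  Rx@0 = +566.5700 N
  Ry@0 = +5414.9375 N
  Ry@4 = +851.6525 N

-5679.459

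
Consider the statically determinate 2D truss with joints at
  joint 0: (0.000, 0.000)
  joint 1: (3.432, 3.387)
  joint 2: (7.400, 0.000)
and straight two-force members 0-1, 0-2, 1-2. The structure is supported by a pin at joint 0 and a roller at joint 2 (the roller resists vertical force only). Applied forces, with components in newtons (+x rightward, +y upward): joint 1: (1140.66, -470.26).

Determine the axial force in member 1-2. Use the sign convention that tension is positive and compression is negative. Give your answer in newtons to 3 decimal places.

-1140.097

N=3 nodes, M=3 members, R=3 reactions → 2N=6, M+R=6
member 0 (0-1): L=4.8219, (cx,cy)=(0.7118,0.7024)
member 1 (0-2): L=7.4000, (cx,cy)=(1.0000,0.0000)
member 2 (1-2): L=5.2170, (cx,cy)=(0.7606,-0.6492)
solve A·x = −loads:
  F[0-1] = +384.2717 N (tension)
  F[0-2] = +867.1517 N (tension)
  F[1-2] = -1140.0972 N (compression)
  Rx@0 = -1140.6600 N
  Ry@0 = -269.9221 N
  Ry@2 = +740.1821 N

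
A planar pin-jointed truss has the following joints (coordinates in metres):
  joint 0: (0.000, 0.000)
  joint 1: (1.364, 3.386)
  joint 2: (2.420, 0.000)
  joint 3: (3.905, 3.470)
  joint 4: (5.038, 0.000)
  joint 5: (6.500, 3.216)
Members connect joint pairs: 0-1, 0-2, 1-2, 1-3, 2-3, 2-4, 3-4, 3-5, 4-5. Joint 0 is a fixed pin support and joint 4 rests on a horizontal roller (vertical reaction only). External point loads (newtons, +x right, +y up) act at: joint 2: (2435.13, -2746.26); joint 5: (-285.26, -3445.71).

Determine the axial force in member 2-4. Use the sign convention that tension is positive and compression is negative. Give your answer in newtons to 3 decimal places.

-774.890

N=6 nodes, M=9 members, R=3 reactions → 2N=12, M+R=12
member 0 (0-1): L=3.6504, (cx,cy)=(0.3737,0.9276)
member 1 (0-2): L=2.4200, (cx,cy)=(1.0000,0.0000)
member 2 (1-2): L=3.5468, (cx,cy)=(0.2977,-0.9547)
member 3 (1-3): L=2.5424, (cx,cy)=(0.9995,0.0330)
member 4 (2-3): L=3.7744, (cx,cy)=(0.3934,0.9194)
member 5 (2-4): L=2.6180, (cx,cy)=(1.0000,0.0000)
member 6 (3-4): L=3.6503, (cx,cy)=(0.3104,-0.9506)
member 7 (3-5): L=2.6074, (cx,cy)=(0.9952,-0.0974)
member 8 (4-5): L=3.5327, (cx,cy)=(0.4138,0.9103)
solve A·x = −loads:
  F[0-1] = -656.8419 N (compression)
  F[0-2] = +2395.3034 N (tension)
  F[1-2] = +623.2825 N (tension)
  F[1-3] = -431.2382 N (compression)
  F[2-3] = +2339.9597 N (tension)
  F[2-4] = -774.8901 N (compression)
  F[3-4] = -2374.3208 N (compression)
  F[3-5] = +1232.4493 N (tension)
  F[4-5] = -3653.1681 N (compression)
  Rx@0 = -2149.8700 N
  Ry@0 = +609.2650 N
  Ry@4 = +5582.7050 N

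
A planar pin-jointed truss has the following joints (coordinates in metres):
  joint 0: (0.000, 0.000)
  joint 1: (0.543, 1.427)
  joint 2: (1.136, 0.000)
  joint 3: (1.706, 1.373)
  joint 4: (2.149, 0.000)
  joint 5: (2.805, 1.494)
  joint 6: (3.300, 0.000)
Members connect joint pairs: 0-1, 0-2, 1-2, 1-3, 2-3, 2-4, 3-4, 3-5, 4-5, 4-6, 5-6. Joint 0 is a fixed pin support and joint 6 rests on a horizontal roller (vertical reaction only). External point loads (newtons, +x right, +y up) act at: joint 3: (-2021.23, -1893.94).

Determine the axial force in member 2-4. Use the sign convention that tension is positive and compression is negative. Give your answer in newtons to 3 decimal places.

N=7 nodes, M=11 members, R=3 reactions → 2N=14, M+R=14
member 0 (0-1): L=1.5268, (cx,cy)=(0.3556,0.9346)
member 1 (0-2): L=1.1360, (cx,cy)=(1.0000,0.0000)
member 2 (1-2): L=1.5453, (cx,cy)=(0.3837,-0.9234)
member 3 (1-3): L=1.1643, (cx,cy)=(0.9989,-0.0464)
member 4 (2-3): L=1.4866, (cx,cy)=(0.3834,0.9236)
member 5 (2-4): L=1.0130, (cx,cy)=(1.0000,0.0000)
member 6 (3-4): L=1.4427, (cx,cy)=(0.3071,-0.9517)
member 7 (3-5): L=1.1056, (cx,cy)=(0.9940,0.1094)
member 8 (4-5): L=1.6317, (cx,cy)=(0.4020,0.9156)
member 9 (4-6): L=1.1510, (cx,cy)=(1.0000,0.0000)
member 10 (5-6): L=1.5739, (cx,cy)=(0.3145,-0.9493)
solve A·x = −loads:
  F[0-1] = -1878.6029 N (compression)
  F[0-2] = -1353.1214 N (compression)
  F[1-2] = +1973.0141 N (tension)
  F[1-3] = -1426.7729 N (compression)
  F[2-3] = -1972.7291 N (compression)
  F[2-4] = +160.3931 N (tension)
  F[3-4] = -158.1078 N (compression)
  F[3-5] = -112.5198 N (compression)
  F[4-5] = +164.3358 N (tension)
  F[4-6] = +45.7744 N (tension)
  F[5-6] = -145.5411 N (compression)
  Rx@0 = +2021.2300 N
  Ry@0 = +1755.7846 N
  Ry@6 = +138.1554 N

160.393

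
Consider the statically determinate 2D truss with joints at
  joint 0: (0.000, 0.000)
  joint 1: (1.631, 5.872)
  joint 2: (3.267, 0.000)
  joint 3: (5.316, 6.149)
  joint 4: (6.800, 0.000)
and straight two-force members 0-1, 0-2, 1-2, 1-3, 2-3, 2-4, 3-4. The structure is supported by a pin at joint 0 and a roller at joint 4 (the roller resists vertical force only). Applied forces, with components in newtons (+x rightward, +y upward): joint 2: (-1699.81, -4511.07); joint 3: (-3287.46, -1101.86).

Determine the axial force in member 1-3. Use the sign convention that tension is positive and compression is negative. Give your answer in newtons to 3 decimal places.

N=5 nodes, M=7 members, R=3 reactions → 2N=10, M+R=10
member 0 (0-1): L=6.0943, (cx,cy)=(0.2676,0.9635)
member 1 (0-2): L=3.2670, (cx,cy)=(1.0000,0.0000)
member 2 (1-2): L=6.0956, (cx,cy)=(0.2684,-0.9633)
member 3 (1-3): L=3.6954, (cx,cy)=(0.9972,0.0750)
member 4 (2-3): L=6.4814, (cx,cy)=(0.3161,0.9487)
member 5 (2-4): L=3.5330, (cx,cy)=(1.0000,0.0000)
member 6 (3-4): L=6.3255, (cx,cy)=(0.2346,-0.9721)
solve A·x = −loads:
  F[0-1] = -5767.3426 N (compression)
  F[0-2] = -3443.7738 N (compression)
  F[1-2] = +5532.3046 N (tension)
  F[1-3] = -3036.8460 N (compression)
  F[2-3] = -862.4924 N (compression)
  F[2-4] = +13.5066 N (tension)
  F[3-4] = -57.5718 N (compression)
  Rx@0 = +4987.2700 N
  Ry@0 = +5556.9650 N
  Ry@4 = +55.9650 N

-3036.846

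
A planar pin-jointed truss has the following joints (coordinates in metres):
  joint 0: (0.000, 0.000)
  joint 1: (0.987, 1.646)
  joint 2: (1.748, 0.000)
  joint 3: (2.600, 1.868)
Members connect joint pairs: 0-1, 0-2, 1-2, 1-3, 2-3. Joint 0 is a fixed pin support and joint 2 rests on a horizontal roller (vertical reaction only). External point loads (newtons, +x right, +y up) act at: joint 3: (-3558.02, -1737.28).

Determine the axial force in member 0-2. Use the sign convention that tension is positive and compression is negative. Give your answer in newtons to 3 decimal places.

-1785.796

N=4 nodes, M=5 members, R=3 reactions → 2N=8, M+R=8
member 0 (0-1): L=1.9192, (cx,cy)=(0.5143,0.8576)
member 1 (0-2): L=1.7480, (cx,cy)=(1.0000,0.0000)
member 2 (1-2): L=1.8134, (cx,cy)=(0.4197,-0.9077)
member 3 (1-3): L=1.6282, (cx,cy)=(0.9907,0.1363)
member 4 (2-3): L=2.0531, (cx,cy)=(0.4150,0.9098)
solve A·x = −loads:
  F[0-1] = -3446.1247 N (compression)
  F[0-2] = -1785.7957 N (compression)
  F[1-2] = +2808.6488 N (tension)
  F[1-3] = -2978.6984 N (compression)
  F[2-3] = -1463.0670 N (compression)
  Rx@0 = +3558.0200 N
  Ry@0 = +2955.5027 N
  Ry@2 = -1218.2227 N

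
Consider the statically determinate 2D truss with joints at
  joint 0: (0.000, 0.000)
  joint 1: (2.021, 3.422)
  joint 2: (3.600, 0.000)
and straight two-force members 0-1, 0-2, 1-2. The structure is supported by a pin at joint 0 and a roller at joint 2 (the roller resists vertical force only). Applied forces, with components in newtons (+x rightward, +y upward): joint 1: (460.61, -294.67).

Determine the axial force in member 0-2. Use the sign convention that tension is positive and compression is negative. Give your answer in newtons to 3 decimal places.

278.360

N=3 nodes, M=3 members, R=3 reactions → 2N=6, M+R=6
member 0 (0-1): L=3.9742, (cx,cy)=(0.5085,0.8610)
member 1 (0-2): L=3.6000, (cx,cy)=(1.0000,0.0000)
member 2 (1-2): L=3.7687, (cx,cy)=(0.4190,-0.9080)
solve A·x = −loads:
  F[0-1] = +358.3892 N (tension)
  F[0-2] = +278.3598 N (tension)
  F[1-2] = -664.3844 N (compression)
  Rx@0 = -460.6100 N
  Ry@0 = -308.5899 N
  Ry@2 = +603.2599 N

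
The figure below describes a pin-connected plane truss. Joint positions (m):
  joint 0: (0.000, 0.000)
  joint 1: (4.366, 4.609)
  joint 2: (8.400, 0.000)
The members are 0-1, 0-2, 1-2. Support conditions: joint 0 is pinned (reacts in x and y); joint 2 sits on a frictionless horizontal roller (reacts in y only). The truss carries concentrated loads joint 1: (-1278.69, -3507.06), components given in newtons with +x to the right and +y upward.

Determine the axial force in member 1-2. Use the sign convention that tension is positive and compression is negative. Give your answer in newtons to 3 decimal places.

N=3 nodes, M=3 members, R=3 reactions → 2N=6, M+R=6
member 0 (0-1): L=6.3486, (cx,cy)=(0.6877,0.7260)
member 1 (0-2): L=8.4000, (cx,cy)=(1.0000,0.0000)
member 2 (1-2): L=6.1250, (cx,cy)=(0.6586,-0.7525)
solve A·x = −loads:
  F[0-1] = -3286.3299 N (compression)
  F[0-2] = +981.3509 N (tension)
  F[1-2] = -1490.0366 N (compression)
  Rx@0 = +1278.6900 N
  Ry@0 = +2385.8288 N
  Ry@2 = +1121.2312 N

-1490.037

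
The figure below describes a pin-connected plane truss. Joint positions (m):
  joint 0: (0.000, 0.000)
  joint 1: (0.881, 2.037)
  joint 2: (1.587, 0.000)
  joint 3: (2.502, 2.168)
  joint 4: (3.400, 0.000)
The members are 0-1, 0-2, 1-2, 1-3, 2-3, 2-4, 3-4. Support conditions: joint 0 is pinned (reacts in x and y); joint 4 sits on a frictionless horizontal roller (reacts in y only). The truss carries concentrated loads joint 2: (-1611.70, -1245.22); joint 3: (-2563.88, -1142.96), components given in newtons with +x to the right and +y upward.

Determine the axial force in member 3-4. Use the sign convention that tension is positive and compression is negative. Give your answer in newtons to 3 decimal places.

N=5 nodes, M=7 members, R=3 reactions → 2N=10, M+R=10
member 0 (0-1): L=2.2194, (cx,cy)=(0.3970,0.9178)
member 1 (0-2): L=1.5870, (cx,cy)=(1.0000,0.0000)
member 2 (1-2): L=2.1559, (cx,cy)=(0.3275,-0.9449)
member 3 (1-3): L=1.6263, (cx,cy)=(0.9968,0.0806)
member 4 (2-3): L=2.3532, (cx,cy)=(0.3888,0.9213)
member 5 (2-4): L=1.8130, (cx,cy)=(1.0000,0.0000)
member 6 (3-4): L=2.3466, (cx,cy)=(0.3827,-0.9239)
solve A·x = −loads:
  F[0-1] = -2833.5399 N (compression)
  F[0-2] = -3050.7711 N (compression)
  F[1-2] = +2583.9175 N (tension)
  F[1-3] = -1977.4081 N (compression)
  F[2-3] = -1298.3924 N (compression)
  F[2-4] = -88.0362 N (compression)
  F[3-4] = +230.0529 N (tension)
  Rx@0 = +4175.5800 N
  Ry@0 = +2600.7217 N
  Ry@4 = -212.5417 N

230.053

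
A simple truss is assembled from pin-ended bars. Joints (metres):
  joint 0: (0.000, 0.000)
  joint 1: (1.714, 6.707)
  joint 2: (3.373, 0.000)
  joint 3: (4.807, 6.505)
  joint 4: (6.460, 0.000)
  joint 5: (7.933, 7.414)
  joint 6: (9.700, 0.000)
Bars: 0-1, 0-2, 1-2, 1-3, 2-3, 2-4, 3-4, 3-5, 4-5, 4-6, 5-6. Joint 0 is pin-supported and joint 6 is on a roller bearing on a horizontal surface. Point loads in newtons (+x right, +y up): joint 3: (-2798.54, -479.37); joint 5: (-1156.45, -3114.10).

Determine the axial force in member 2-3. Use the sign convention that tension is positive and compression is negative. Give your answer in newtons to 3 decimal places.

-3777.494

N=7 nodes, M=11 members, R=3 reactions → 2N=14, M+R=14
member 0 (0-1): L=6.9225, (cx,cy)=(0.2476,0.9689)
member 1 (0-2): L=3.3730, (cx,cy)=(1.0000,0.0000)
member 2 (1-2): L=6.9091, (cx,cy)=(0.2401,-0.9707)
member 3 (1-3): L=3.0996, (cx,cy)=(0.9979,-0.0652)
member 4 (2-3): L=6.6612, (cx,cy)=(0.2153,0.9766)
member 5 (2-4): L=3.0870, (cx,cy)=(1.0000,0.0000)
member 6 (3-4): L=6.7117, (cx,cy)=(0.2463,-0.9692)
member 7 (3-5): L=3.2555, (cx,cy)=(0.9602,0.2792)
member 8 (4-5): L=7.5589, (cx,cy)=(0.1949,0.9808)
member 9 (4-6): L=3.2400, (cx,cy)=(1.0000,0.0000)
member 10 (5-6): L=7.6217, (cx,cy)=(0.2318,-0.9728)
solve A·x = −loads:
  F[0-1] = -3684.4749 N (compression)
  F[0-2] = -3042.7259 N (compression)
  F[1-2] = +3800.0989 N (tension)
  F[1-3] = -1828.6194 N (compression)
  F[2-3] = -3777.4939 N (compression)
  F[2-4] = -1317.0502 N (compression)
  F[3-4] = +3014.0667 N (tension)
  F[3-5] = -605.8141 N (compression)
  F[4-5] = -2978.3226 N (compression)
  F[4-6] = +5.6528 N (tension)
  F[5-6] = -24.3822 N (compression)
  Rx@0 = +3954.9900 N
  Ry@0 = +3569.7521 N
  Ry@6 = +23.7179 N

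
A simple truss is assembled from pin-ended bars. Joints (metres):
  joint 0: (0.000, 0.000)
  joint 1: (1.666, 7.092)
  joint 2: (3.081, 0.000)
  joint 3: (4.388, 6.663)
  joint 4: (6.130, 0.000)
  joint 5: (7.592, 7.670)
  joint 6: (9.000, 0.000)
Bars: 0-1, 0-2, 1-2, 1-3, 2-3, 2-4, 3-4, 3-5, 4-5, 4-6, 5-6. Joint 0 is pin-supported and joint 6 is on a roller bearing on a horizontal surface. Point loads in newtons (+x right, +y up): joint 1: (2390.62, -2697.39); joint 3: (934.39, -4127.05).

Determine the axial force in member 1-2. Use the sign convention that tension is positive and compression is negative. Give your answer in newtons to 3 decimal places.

N=7 nodes, M=11 members, R=3 reactions → 2N=14, M+R=14
member 0 (0-1): L=7.2851, (cx,cy)=(0.2287,0.9735)
member 1 (0-2): L=3.0810, (cx,cy)=(1.0000,0.0000)
member 2 (1-2): L=7.2318, (cx,cy)=(0.1957,-0.9807)
member 3 (1-3): L=2.7556, (cx,cy)=(0.9878,-0.1557)
member 4 (2-3): L=6.7900, (cx,cy)=(0.1925,0.9813)
member 5 (2-4): L=3.0490, (cx,cy)=(1.0000,0.0000)
member 6 (3-4): L=6.8870, (cx,cy)=(0.2529,-0.9675)
member 7 (3-5): L=3.3585, (cx,cy)=(0.9540,0.2998)
member 8 (4-5): L=7.8081, (cx,cy)=(0.1872,0.9823)
member 9 (4-6): L=2.8700, (cx,cy)=(1.0000,0.0000)
member 10 (5-6): L=7.7982, (cx,cy)=(0.1806,-0.9836)
solve A·x = −loads:
  F[0-1] = -1784.6826 N (compression)
  F[0-2] = +3733.1444 N (tension)
  F[1-2] = -546.3114 N (compression)
  F[1-3] = -2725.0877 N (compression)
  F[2-3] = +545.9617 N (tension)
  F[2-4] = +3521.1590 N (tension)
  F[3-4] = -5915.8097 N (compression)
  F[3-5] = -2122.4535 N (compression)
  F[4-5] = +5826.4839 N (tension)
  F[4-6] = +933.8421 N (tension)
  F[5-6] = -5172.0552 N (compression)
  Rx@0 = -3325.0100 N
  Ry@0 = +1737.3884 N
  Ry@6 = +5087.0516 N

-546.311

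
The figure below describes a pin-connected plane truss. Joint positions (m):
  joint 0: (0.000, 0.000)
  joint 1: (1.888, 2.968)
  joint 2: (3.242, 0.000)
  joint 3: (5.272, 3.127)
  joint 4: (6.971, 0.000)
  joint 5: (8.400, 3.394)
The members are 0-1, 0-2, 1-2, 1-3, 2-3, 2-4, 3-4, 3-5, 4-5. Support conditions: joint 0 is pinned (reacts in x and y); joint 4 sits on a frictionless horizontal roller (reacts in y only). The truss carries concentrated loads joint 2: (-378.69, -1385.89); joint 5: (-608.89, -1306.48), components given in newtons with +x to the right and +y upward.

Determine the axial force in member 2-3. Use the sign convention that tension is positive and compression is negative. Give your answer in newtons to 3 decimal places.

780.429

N=6 nodes, M=9 members, R=3 reactions → 2N=12, M+R=12
member 0 (0-1): L=3.5176, (cx,cy)=(0.5367,0.8438)
member 1 (0-2): L=3.2420, (cx,cy)=(1.0000,0.0000)
member 2 (1-2): L=3.2623, (cx,cy)=(0.4150,-0.9098)
member 3 (1-3): L=3.3877, (cx,cy)=(0.9989,0.0469)
member 4 (2-3): L=3.7281, (cx,cy)=(0.5445,0.8388)
member 5 (2-4): L=3.7290, (cx,cy)=(1.0000,0.0000)
member 6 (3-4): L=3.5588, (cx,cy)=(0.4774,-0.8787)
member 7 (3-5): L=3.1394, (cx,cy)=(0.9964,0.0850)
member 8 (4-5): L=3.6826, (cx,cy)=(0.3880,0.9216)
solve A·x = −loads:
  F[0-1] = -912.5746 N (compression)
  F[0-2] = -497.7754 N (compression)
  F[1-2] = +803.8044 N (tension)
  F[1-3] = -824.3318 N (compression)
  F[2-3] = +780.4293 N (tension)
  F[2-4] = -210.4161 N (compression)
  F[3-4] = -706.8661 N (compression)
  F[3-5] = -61.2277 N (compression)
  F[4-5] = -1411.9092 N (compression)
  Rx@0 = +987.5800 N
  Ry@0 = +769.9895 N
  Ry@4 = +1922.3805 N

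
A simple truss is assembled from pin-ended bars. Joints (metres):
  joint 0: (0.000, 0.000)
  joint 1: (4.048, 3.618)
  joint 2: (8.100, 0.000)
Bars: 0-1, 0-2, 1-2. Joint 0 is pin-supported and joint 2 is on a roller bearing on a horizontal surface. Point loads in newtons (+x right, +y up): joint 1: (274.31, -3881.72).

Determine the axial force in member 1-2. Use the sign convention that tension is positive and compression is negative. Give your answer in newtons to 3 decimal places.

-3096.595

N=3 nodes, M=3 members, R=3 reactions → 2N=6, M+R=6
member 0 (0-1): L=5.4292, (cx,cy)=(0.7456,0.6664)
member 1 (0-2): L=8.1000, (cx,cy)=(1.0000,0.0000)
member 2 (1-2): L=5.4322, (cx,cy)=(0.7459,-0.6660)
solve A·x = −loads:
  F[0-1] = -2730.0469 N (compression)
  F[0-2] = +2309.8267 N (tension)
  F[1-2] = -3096.5954 N (compression)
  Rx@0 = -274.3100 N
  Ry@0 = +1819.2933 N
  Ry@2 = +2062.4267 N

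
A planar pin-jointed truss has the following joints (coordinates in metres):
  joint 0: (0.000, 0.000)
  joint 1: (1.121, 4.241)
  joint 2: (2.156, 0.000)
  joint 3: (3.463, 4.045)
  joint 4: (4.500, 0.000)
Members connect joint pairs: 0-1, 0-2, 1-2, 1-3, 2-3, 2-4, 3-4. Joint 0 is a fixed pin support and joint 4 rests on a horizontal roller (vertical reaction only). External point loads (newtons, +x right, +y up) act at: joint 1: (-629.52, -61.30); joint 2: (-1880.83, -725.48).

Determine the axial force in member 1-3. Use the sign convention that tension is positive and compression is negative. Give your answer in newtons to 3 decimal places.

N=5 nodes, M=7 members, R=3 reactions → 2N=10, M+R=10
member 0 (0-1): L=4.3867, (cx,cy)=(0.2555,0.9668)
member 1 (0-2): L=2.1560, (cx,cy)=(1.0000,0.0000)
member 2 (1-2): L=4.3655, (cx,cy)=(0.2371,-0.9715)
member 3 (1-3): L=2.3502, (cx,cy)=(0.9965,-0.0834)
member 4 (2-3): L=4.2509, (cx,cy)=(0.3075,0.9516)
member 5 (2-4): L=2.3440, (cx,cy)=(1.0000,0.0000)
member 6 (3-4): L=4.1758, (cx,cy)=(0.2483,-0.9687)
solve A·x = −loads:
  F[0-1] = -1052.1467 N (compression)
  F[0-2] = -2241.4761 N (compression)
  F[1-2] = +972.7661 N (tension)
  F[1-3] = +130.4694 N (tension)
  F[2-3] = -230.7272 N (compression)
  F[2-4] = -59.0748 N (compression)
  F[3-4] = +237.8835 N (tension)
  Rx@0 = +2510.3500 N
  Ry@0 = +1017.2116 N
  Ry@4 = -230.4316 N

130.469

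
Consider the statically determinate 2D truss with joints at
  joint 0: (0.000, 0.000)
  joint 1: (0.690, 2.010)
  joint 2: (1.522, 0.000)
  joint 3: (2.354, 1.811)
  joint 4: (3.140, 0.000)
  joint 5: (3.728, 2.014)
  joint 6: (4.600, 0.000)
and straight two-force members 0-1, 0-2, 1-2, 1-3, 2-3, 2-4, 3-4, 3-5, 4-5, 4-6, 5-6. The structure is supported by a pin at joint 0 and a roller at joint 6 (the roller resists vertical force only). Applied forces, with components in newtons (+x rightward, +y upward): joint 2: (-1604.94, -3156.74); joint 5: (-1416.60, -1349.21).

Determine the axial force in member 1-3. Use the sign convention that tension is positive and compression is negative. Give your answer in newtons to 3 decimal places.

N=7 nodes, M=11 members, R=3 reactions → 2N=14, M+R=14
member 0 (0-1): L=2.1251, (cx,cy)=(0.3247,0.9458)
member 1 (0-2): L=1.5220, (cx,cy)=(1.0000,0.0000)
member 2 (1-2): L=2.1754, (cx,cy)=(0.3825,-0.9240)
member 3 (1-3): L=1.6759, (cx,cy)=(0.9929,-0.1187)
member 4 (2-3): L=1.9930, (cx,cy)=(0.4175,0.9087)
member 5 (2-4): L=1.6180, (cx,cy)=(1.0000,0.0000)
member 6 (3-4): L=1.9742, (cx,cy)=(0.3981,-0.9173)
member 7 (3-5): L=1.3889, (cx,cy)=(0.9893,0.1462)
member 8 (4-5): L=2.0981, (cx,cy)=(0.2803,0.9599)
member 9 (4-6): L=1.4600, (cx,cy)=(1.0000,0.0000)
member 10 (5-6): L=2.1947, (cx,cy)=(0.3973,-0.9177)
solve A·x = −loads:
  F[0-1] = -3159.4297 N (compression)
  F[0-2] = -1995.7199 N (compression)
  F[1-2] = +3542.2688 N (tension)
  F[1-3] = -2397.5597 N (compression)
  F[2-3] = -127.8951 N (compression)
  F[2-4] = +1017.3883 N (tension)
  F[3-4] = -540.9912 N (compression)
  F[3-5] = -2242.6851 N (compression)
  F[4-5] = +516.9842 N (tension)
  F[4-6] = +657.1137 N (tension)
  F[5-6] = -1653.8397 N (compression)
  Rx@0 = +3021.5400 N
  Ry@0 = +2988.2585 N
  Ry@6 = +1517.6915 N

-2397.560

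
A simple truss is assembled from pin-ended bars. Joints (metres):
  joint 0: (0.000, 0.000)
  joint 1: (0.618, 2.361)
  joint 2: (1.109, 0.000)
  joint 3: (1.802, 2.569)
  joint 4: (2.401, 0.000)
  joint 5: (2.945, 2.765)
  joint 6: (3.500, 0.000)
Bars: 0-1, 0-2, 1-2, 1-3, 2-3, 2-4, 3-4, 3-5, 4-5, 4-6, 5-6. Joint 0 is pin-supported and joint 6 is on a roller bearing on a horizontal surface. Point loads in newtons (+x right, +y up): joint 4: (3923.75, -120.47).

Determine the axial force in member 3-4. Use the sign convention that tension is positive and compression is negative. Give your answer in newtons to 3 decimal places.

N=7 nodes, M=11 members, R=3 reactions → 2N=14, M+R=14
member 0 (0-1): L=2.4405, (cx,cy)=(0.2532,0.9674)
member 1 (0-2): L=1.1090, (cx,cy)=(1.0000,0.0000)
member 2 (1-2): L=2.4115, (cx,cy)=(0.2036,-0.9791)
member 3 (1-3): L=1.2021, (cx,cy)=(0.9849,0.1730)
member 4 (2-3): L=2.6608, (cx,cy)=(0.2604,0.9655)
member 5 (2-4): L=1.2920, (cx,cy)=(1.0000,0.0000)
member 6 (3-4): L=2.6379, (cx,cy)=(0.2271,-0.9739)
member 7 (3-5): L=1.1597, (cx,cy)=(0.9856,0.1690)
member 8 (4-5): L=2.8180, (cx,cy)=(0.1930,0.9812)
member 9 (4-6): L=1.0990, (cx,cy)=(1.0000,0.0000)
member 10 (5-6): L=2.8202, (cx,cy)=(0.1968,-0.9804)
solve A·x = −loads:
  F[0-1] = -39.1020 N (compression)
  F[0-2] = +3933.6515 N (tension)
  F[1-2] = +35.5611 N (tension)
  F[1-3] = -17.4045 N (compression)
  F[2-3] = -36.0607 N (compression)
  F[2-4] = +3950.2838 N (tension)
  F[3-4] = +32.8565 N (tension)
  F[3-5] = -34.4908 N (compression)
  F[4-5] = +90.1678 N (tension)
  F[4-6] = +16.5883 N (tension)
  F[5-6] = -84.2908 N (compression)
  Rx@0 = -3923.7500 N
  Ry@0 = +37.8276 N
  Ry@6 = +82.6424 N

32.857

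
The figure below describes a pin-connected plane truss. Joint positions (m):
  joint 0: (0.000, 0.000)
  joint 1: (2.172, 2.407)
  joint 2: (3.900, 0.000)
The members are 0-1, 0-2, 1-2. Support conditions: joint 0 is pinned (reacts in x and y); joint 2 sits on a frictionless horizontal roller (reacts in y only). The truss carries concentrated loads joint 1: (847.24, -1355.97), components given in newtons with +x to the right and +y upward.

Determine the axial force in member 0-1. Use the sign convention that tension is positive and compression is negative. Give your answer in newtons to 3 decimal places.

-104.927

N=3 nodes, M=3 members, R=3 reactions → 2N=6, M+R=6
member 0 (0-1): L=3.2421, (cx,cy)=(0.6699,0.7424)
member 1 (0-2): L=3.9000, (cx,cy)=(1.0000,0.0000)
member 2 (1-2): L=2.9630, (cx,cy)=(0.5832,-0.8123)
solve A·x = −loads:
  F[0-1] = -104.9270 N (compression)
  F[0-2] = +917.5344 N (tension)
  F[1-2] = -1573.3190 N (compression)
  Rx@0 = -847.2400 N
  Ry@0 = +77.8999 N
  Ry@2 = +1278.0701 N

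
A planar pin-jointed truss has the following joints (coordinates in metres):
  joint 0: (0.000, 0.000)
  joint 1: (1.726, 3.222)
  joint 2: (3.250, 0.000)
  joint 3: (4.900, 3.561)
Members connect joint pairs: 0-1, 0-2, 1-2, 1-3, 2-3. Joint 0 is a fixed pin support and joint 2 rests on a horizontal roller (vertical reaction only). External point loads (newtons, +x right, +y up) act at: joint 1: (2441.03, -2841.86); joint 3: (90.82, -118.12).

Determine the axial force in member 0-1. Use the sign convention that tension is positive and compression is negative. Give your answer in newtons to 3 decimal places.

1414.500

N=4 nodes, M=5 members, R=3 reactions → 2N=8, M+R=8
member 0 (0-1): L=3.6552, (cx,cy)=(0.4722,0.8815)
member 1 (0-2): L=3.2500, (cx,cy)=(1.0000,0.0000)
member 2 (1-2): L=3.5642, (cx,cy)=(0.4276,-0.9040)
member 3 (1-3): L=3.1921, (cx,cy)=(0.9943,0.1062)
member 4 (2-3): L=3.9247, (cx,cy)=(0.4204,0.9073)
solve A·x = −loads:
  F[0-1] = +1414.5004 N (tension)
  F[0-2] = +1863.9141 N (tension)
  F[1-2] = -4504.9458 N (compression)
  F[1-3] = +154.0003 N (tension)
  F[2-3] = -148.2093 N (compression)
  Rx@0 = -2531.8500 N
  Ry@0 = -1246.8652 N
  Ry@2 = +4206.8452 N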